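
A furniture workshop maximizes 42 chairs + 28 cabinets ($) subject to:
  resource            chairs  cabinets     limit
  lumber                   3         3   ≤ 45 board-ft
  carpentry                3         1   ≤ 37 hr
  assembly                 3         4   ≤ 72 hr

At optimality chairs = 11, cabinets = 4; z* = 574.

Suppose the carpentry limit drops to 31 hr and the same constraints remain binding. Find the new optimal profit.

Binding: lumber and carpentry. Non-binding: assembly (23 unused).
Since assembly is not tight, its dual is 0.
The binding rows give the dual system: 3·y_lumber + 3·y_carpentry = 42 and 3·y_lumber + 1·y_carpentry = 28.
Solving: y_lumber = 7, y_carpentry = 7.
Δz = y_carpentry·Δb = 7 × (-6) = -42, so new z* = 574 − 42 = 532.

532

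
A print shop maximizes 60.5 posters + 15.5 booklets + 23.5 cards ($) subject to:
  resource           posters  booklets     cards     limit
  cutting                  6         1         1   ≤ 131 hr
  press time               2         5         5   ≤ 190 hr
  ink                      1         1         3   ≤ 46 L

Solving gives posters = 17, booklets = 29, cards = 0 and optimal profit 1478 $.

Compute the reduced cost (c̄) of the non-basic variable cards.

Check each constraint at x*: cutting 131/131 (tight); press time 179/190 (slack 11); ink 46/46 (tight).
By complementary slackness, y = 0 for the non-binding constraint.
Dual feasibility on the basic columns requires 6·y_cutting + 1·y_ink = 60.5, 1·y_cutting + 1·y_ink = 15.5.
Solving: y_cutting = 9, y_ink = 6.5.
Reduced cost of cards: c₃ − yᵀa₃ = 23.5 − (9·1 + 6.5·3) = 23.5 − 28.5 = -5.

-5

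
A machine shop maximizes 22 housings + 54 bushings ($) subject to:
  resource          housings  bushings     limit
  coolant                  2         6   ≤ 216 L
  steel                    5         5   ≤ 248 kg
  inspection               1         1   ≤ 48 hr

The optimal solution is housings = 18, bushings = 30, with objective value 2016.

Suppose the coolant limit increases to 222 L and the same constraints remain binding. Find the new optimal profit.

At the optimum: coolant uses 216 of 216 (binding); steel uses 240 of 248 (slack = 8); inspection uses 48 of 48 (binding).
Since steel is not tight, its dual is 0.
Dual feasibility on the basic columns requires 2·y_coolant + 1·y_inspection = 22, 6·y_coolant + 1·y_inspection = 54.
This yields shadow prices y_coolant = 8, y_inspection = 6.
Δz = y_coolant·Δb = 8 × (6) = 48, so new z* = 2016 + 48 = 2064.

2064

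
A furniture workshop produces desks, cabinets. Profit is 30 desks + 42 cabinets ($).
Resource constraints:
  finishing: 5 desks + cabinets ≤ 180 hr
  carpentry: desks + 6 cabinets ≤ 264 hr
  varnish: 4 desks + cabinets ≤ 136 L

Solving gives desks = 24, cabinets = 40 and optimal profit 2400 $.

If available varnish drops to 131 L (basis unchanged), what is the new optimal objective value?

2370

Binding: carpentry and varnish. Non-binding: finishing (20 unused).
By complementary slackness, y = 0 for the non-binding constraint.
Dual feasibility on the basic columns requires 1·y_carpentry + 4·y_varnish = 30, 6·y_carpentry + 1·y_varnish = 42.
This yields shadow prices y_carpentry = 6, y_varnish = 6.
Δz = y_varnish·Δb = 6 × (-5) = -30, so new z* = 2400 − 30 = 2370.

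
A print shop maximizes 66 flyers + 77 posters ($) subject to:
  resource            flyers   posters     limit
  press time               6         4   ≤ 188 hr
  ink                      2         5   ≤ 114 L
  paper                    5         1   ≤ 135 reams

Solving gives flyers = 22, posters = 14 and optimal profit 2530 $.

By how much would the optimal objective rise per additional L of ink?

9

At the optimum: press time uses 188 of 188 (binding); ink uses 114 of 114 (binding); paper uses 124 of 135 (slack = 11).
Slack constraints have shadow price 0 (complementary slackness).
From A_Bᵀ y = c: 6·y_press time + 2·y_ink = 66; 4·y_press time + 5·y_ink = 77.
This yields shadow prices y_press time = 8, y_ink = 9.
Shadow price of ink = 9.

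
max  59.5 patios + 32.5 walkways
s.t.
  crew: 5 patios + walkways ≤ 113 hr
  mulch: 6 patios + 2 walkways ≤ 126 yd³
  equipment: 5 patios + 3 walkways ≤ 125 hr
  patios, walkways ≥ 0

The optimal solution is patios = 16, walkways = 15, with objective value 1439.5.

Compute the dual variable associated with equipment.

Check each constraint at x*: crew 95/113 (slack 18); mulch 126/126 (tight); equipment 125/125 (tight).
Since crew is not tight, its dual is 0.
Dual feasibility on the basic columns requires 6·y_mulch + 5·y_equipment = 59.5, 2·y_mulch + 3·y_equipment = 32.5.
→ y_mulch = 2 and y_equipment = 9.5.
Shadow price of equipment = 9.5.

9.5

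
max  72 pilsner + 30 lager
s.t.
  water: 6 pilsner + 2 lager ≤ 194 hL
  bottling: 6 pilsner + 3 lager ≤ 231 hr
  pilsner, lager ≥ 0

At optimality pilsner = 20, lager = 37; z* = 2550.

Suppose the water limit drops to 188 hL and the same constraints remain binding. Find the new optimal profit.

Check each constraint at x*: water 194/194 (tight); bottling 231/231 (tight).
From A_Bᵀ y = c: 6·y_water + 6·y_bottling = 72; 2·y_water + 3·y_bottling = 30.
This yields shadow prices y_water = 6, y_bottling = 6.
Δz = y_water·Δb = 6 × (-6) = -36, so new z* = 2550 − 36 = 2514.

2514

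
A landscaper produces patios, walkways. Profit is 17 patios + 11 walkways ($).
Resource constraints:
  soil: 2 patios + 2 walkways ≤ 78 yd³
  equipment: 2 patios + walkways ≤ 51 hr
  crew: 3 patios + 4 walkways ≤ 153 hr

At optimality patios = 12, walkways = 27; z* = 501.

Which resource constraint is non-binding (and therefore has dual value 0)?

crew

soil: 78/78 (binding)
equipment: 51/51 (binding)
crew: 144/153 (slack 9)
By complementary slackness, a constraint with positive slack has shadow price 0 → crew.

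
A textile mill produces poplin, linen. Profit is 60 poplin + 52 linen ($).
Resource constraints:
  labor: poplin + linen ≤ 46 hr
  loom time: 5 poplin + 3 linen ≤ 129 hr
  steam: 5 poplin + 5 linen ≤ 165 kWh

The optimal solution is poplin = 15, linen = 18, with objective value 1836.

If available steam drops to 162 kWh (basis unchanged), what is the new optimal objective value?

1812

Binding: loom time and steam. Non-binding: labor (13 unused).
By complementary slackness, y = 0 for the non-binding constraint.
Dual feasibility on the basic columns requires 5·y_loom time + 5·y_steam = 60, 3·y_loom time + 5·y_steam = 52.
This yields shadow prices y_loom time = 4, y_steam = 8.
Δz = y_steam·Δb = 8 × (-3) = -24, so new z* = 1836 − 24 = 1812.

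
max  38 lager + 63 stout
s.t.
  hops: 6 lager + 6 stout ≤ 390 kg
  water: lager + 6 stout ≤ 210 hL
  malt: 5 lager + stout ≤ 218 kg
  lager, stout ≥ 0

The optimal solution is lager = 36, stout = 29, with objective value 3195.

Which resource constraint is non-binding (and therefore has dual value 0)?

hops: 390/390 (binding)
water: 210/210 (binding)
malt: 209/218 (slack 9)
By complementary slackness, a constraint with positive slack has shadow price 0 → malt.

malt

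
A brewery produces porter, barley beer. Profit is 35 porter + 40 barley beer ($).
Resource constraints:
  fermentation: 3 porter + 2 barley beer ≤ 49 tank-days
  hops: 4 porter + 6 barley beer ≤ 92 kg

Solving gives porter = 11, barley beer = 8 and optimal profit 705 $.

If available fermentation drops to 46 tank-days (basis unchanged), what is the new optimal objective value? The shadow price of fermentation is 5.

Δb = -3, so new z* = 705 + (5)·(-3) = 705 − 15 = 690.

690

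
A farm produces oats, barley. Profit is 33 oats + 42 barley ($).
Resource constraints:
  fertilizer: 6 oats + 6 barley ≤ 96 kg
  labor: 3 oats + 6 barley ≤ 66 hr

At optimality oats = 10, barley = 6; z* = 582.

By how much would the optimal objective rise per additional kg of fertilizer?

At the optimum: fertilizer uses 96 of 96 (binding); labor uses 66 of 66 (binding).
Dual feasibility on the basic columns requires 6·y_fertilizer + 3·y_labor = 33, 6·y_fertilizer + 6·y_labor = 42.
→ y_fertilizer = 4 and y_labor = 3.
Shadow price of fertilizer = 4.

4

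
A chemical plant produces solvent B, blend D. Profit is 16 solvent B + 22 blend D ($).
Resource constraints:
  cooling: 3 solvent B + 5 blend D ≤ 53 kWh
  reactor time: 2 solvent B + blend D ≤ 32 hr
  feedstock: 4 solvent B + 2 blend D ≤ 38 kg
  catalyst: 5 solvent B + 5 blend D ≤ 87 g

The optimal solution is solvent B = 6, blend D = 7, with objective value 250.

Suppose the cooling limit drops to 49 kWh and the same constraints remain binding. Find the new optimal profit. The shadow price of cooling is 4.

Δb = -4, so new z* = 250 + (4)·(-4) = 250 − 16 = 234.

234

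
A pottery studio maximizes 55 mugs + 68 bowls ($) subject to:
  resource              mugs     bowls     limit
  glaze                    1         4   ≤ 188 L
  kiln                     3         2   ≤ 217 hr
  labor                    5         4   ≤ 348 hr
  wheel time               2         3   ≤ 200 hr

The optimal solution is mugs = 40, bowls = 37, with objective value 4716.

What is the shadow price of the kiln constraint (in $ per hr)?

At the optimum: glaze uses 188 of 188 (binding); kiln uses 194 of 217 (slack = 23); labor uses 348 of 348 (binding); wheel time uses 191 of 200 (slack = 9).
By complementary slackness, y = 0 for the non-binding constraints.
The binding rows give the dual system: 1·y_glaze + 5·y_labor = 55 and 4·y_glaze + 4·y_labor = 68.
Solving: y_glaze = 7.5, y_labor = 9.5.
Shadow price of kiln = 0.

0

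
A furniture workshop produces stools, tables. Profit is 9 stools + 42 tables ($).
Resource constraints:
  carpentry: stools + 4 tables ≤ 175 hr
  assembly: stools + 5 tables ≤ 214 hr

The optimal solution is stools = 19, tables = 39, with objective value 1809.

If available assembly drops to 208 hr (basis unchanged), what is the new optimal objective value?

1773

Both carpentry and assembly are binding at x*.
Dual feasibility on the basic columns requires 1·y_carpentry + 1·y_assembly = 9, 4·y_carpentry + 5·y_assembly = 42.
Solving: y_carpentry = 3, y_assembly = 6.
Δz = y_assembly·Δb = 6 × (-6) = -36, so new z* = 1809 − 36 = 1773.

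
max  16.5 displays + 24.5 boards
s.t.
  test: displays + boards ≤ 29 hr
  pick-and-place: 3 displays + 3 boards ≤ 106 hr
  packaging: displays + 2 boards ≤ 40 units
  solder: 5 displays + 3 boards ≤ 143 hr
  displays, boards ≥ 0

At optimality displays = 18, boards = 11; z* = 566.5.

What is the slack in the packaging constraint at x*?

0

packaging used = 1·18 + 2·11 = 40; slack = 40 − 40 = 0.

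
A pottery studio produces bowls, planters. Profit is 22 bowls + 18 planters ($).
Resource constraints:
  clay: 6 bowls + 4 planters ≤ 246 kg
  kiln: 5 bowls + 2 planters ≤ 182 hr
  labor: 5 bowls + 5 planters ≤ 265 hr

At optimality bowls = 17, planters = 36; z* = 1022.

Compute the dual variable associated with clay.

2

Binding: clay and labor. Non-binding: kiln (25 unused).
Slack constraints have shadow price 0 (complementary slackness).
Dual feasibility on the basic columns requires 6·y_clay + 5·y_labor = 22, 4·y_clay + 5·y_labor = 18.
Solving: y_clay = 2, y_labor = 2.
Shadow price of clay = 2.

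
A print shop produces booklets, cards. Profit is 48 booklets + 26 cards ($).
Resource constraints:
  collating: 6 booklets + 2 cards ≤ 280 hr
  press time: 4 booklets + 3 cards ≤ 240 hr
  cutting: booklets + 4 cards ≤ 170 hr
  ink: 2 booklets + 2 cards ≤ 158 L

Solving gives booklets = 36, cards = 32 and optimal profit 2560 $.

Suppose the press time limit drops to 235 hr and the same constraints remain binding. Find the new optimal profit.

Check each constraint at x*: collating 280/280 (tight); press time 240/240 (tight); cutting 164/170 (slack 6); ink 136/158 (slack 22).
Slack constraints have shadow price 0 (complementary slackness).
From A_Bᵀ y = c: 6·y_collating + 4·y_press time = 48; 2·y_collating + 3·y_press time = 26.
This yields shadow prices y_collating = 4, y_press time = 6.
Δz = y_press time·Δb = 6 × (-5) = -30, so new z* = 2560 − 30 = 2530.

2530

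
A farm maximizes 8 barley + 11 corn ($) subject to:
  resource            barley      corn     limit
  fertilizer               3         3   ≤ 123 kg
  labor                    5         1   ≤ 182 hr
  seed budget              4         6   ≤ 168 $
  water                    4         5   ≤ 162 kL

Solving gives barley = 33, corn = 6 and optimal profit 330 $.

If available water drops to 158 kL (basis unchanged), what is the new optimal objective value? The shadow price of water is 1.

Δb = -4, so new z* = 330 + (1)·(-4) = 330 − 4 = 326.

326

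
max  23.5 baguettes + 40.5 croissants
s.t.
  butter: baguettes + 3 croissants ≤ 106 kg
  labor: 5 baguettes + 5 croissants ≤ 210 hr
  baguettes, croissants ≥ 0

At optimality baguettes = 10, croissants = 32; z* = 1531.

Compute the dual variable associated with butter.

At the optimum: butter uses 106 of 106 (binding); labor uses 210 of 210 (binding).
From A_Bᵀ y = c: 1·y_butter + 5·y_labor = 23.5; 3·y_butter + 5·y_labor = 40.5.
→ y_butter = 8.5 and y_labor = 3.
Shadow price of butter = 8.5.

8.5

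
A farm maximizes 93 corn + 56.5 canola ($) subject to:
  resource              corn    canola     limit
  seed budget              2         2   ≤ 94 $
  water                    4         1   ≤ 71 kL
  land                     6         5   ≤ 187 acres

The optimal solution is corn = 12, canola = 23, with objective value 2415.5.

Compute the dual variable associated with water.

9

Binding: water and land. Non-binding: seed budget (24 unused).
Since seed budget is not tight, its dual is 0.
From A_Bᵀ y = c: 4·y_water + 6·y_land = 93; 1·y_water + 5·y_land = 56.5.
→ y_water = 9 and y_land = 9.5.
Shadow price of water = 9.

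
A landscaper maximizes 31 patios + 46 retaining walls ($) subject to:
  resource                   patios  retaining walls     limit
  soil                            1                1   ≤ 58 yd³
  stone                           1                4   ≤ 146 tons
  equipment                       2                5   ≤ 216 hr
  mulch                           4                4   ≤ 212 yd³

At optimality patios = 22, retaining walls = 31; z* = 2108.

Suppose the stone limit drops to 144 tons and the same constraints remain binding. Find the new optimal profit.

At the optimum: soil uses 53 of 58 (slack = 5); stone uses 146 of 146 (binding); equipment uses 199 of 216 (slack = 17); mulch uses 212 of 212 (binding).
Slack constraints have shadow price 0 (complementary slackness).
The binding rows give the dual system: 1·y_stone + 4·y_mulch = 31 and 4·y_stone + 4·y_mulch = 46.
→ y_stone = 5 and y_mulch = 6.5.
Δz = y_stone·Δb = 5 × (-2) = -10, so new z* = 2108 − 10 = 2098.

2098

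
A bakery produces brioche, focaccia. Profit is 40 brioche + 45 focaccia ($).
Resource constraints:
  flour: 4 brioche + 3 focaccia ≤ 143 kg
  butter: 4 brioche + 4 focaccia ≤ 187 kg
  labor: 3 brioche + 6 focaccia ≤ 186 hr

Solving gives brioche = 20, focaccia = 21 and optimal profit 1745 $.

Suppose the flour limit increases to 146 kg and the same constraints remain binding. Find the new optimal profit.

1766

Binding: flour and labor. Non-binding: butter (23 unused).
By complementary slackness, y = 0 for the non-binding constraint.
Dual feasibility on the basic columns requires 4·y_flour + 3·y_labor = 40, 3·y_flour + 6·y_labor = 45.
Solving: y_flour = 7, y_labor = 4.
Δz = y_flour·Δb = 7 × (3) = 21, so new z* = 1745 + 21 = 1766.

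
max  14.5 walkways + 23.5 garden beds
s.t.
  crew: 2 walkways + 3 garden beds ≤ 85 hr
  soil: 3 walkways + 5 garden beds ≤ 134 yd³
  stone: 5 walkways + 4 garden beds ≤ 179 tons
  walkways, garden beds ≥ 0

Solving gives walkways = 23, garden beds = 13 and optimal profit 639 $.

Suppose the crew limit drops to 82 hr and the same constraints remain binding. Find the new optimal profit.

At the optimum: crew uses 85 of 85 (binding); soil uses 134 of 134 (binding); stone uses 167 of 179 (slack = 12).
By complementary slackness, y = 0 for the non-binding constraint.
Dual feasibility on the basic columns requires 2·y_crew + 3·y_soil = 14.5, 3·y_crew + 5·y_soil = 23.5.
Solving: y_crew = 2, y_soil = 3.5.
Δz = y_crew·Δb = 2 × (-3) = -6, so new z* = 639 − 6 = 633.

633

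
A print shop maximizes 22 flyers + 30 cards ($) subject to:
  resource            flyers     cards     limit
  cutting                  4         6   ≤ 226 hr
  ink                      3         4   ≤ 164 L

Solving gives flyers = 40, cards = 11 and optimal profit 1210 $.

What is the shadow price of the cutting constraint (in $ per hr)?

1

Check each constraint at x*: cutting 226/226 (tight); ink 164/164 (tight).
From A_Bᵀ y = c: 4·y_cutting + 3·y_ink = 22; 6·y_cutting + 4·y_ink = 30.
Solving: y_cutting = 1, y_ink = 6.
Shadow price of cutting = 1.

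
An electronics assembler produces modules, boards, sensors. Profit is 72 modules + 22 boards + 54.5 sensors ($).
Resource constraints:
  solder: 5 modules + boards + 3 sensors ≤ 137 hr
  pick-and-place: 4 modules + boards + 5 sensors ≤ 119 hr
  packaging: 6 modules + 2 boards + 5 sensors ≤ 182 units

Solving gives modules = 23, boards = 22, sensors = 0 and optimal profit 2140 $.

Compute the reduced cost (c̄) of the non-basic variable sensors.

-2

Binding: solder and packaging. Non-binding: pick-and-place (5 unused).
Since pick-and-place is not tight, its dual is 0.
Dual feasibility on the basic columns requires 5·y_solder + 6·y_packaging = 72, 1·y_solder + 2·y_packaging = 22.
This yields shadow prices y_solder = 3, y_packaging = 9.5.
Reduced cost of sensors: c₃ − yᵀa₃ = 54.5 − (3·3 + 9.5·5) = 54.5 − 56.5 = -2.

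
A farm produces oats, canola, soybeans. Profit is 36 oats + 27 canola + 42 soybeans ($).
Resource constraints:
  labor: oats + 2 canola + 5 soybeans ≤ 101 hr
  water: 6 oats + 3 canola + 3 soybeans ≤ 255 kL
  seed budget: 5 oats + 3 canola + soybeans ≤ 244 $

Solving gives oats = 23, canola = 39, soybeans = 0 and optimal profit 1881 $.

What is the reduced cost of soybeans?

-3

Check each constraint at x*: labor 101/101 (tight); water 255/255 (tight); seed budget 232/244 (slack 12).
By complementary slackness, y = 0 for the non-binding constraint.
Dual feasibility on the basic columns requires 1·y_labor + 6·y_water = 36, 2·y_labor + 3·y_water = 27.
→ y_labor = 6 and y_water = 5.
Reduced cost of soybeans: c₃ − yᵀa₃ = 42 − (6·5 + 5·3) = 42 − 45 = -3.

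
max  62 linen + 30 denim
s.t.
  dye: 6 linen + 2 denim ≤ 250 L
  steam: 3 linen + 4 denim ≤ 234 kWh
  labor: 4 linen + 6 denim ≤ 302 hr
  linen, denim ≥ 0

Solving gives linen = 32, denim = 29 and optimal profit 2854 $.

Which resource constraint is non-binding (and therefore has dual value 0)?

dye: 250/250 (binding)
steam: 212/234 (slack 22)
labor: 302/302 (binding)
By complementary slackness, a constraint with positive slack has shadow price 0 → steam.

steam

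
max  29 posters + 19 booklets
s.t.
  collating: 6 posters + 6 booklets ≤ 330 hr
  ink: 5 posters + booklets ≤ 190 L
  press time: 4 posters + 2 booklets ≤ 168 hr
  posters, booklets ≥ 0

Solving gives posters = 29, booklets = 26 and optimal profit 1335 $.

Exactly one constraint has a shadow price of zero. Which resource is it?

ink

collating: 330/330 (binding)
ink: 171/190 (slack 19)
press time: 168/168 (binding)
By complementary slackness, a constraint with positive slack has shadow price 0 → ink.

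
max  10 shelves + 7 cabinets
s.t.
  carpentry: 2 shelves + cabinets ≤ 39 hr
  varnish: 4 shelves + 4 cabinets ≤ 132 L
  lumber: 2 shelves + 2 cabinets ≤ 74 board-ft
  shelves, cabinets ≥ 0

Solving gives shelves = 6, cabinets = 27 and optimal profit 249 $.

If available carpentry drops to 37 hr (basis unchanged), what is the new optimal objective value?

At the optimum: carpentry uses 39 of 39 (binding); varnish uses 132 of 132 (binding); lumber uses 66 of 74 (slack = 8).
By complementary slackness, y = 0 for the non-binding constraint.
From A_Bᵀ y = c: 2·y_carpentry + 4·y_varnish = 10; 1·y_carpentry + 4·y_varnish = 7.
Solving: y_carpentry = 3, y_varnish = 1.
Δz = y_carpentry·Δb = 3 × (-2) = -6, so new z* = 249 − 6 = 243.

243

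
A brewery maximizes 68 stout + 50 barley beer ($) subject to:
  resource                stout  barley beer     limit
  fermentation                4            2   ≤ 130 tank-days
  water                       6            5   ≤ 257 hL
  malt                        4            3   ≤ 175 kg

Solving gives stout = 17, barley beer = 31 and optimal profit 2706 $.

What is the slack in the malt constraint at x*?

14

malt used = 4·17 + 3·31 = 161; slack = 175 − 161 = 14.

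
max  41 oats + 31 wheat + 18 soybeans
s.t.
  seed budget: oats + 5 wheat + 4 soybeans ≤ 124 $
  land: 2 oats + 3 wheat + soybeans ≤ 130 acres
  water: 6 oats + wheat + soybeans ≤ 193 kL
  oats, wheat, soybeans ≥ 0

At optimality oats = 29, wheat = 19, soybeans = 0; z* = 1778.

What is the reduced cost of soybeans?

-8

Check each constraint at x*: seed budget 124/124 (tight); land 115/130 (slack 15); water 193/193 (tight).
By complementary slackness, y = 0 for the non-binding constraint.
The binding rows give the dual system: 1·y_seed budget + 6·y_water = 41 and 5·y_seed budget + 1·y_water = 31.
This yields shadow prices y_seed budget = 5, y_water = 6.
Reduced cost of soybeans: c₃ − yᵀa₃ = 18 − (5·4 + 6·1) = 18 − 26 = -8.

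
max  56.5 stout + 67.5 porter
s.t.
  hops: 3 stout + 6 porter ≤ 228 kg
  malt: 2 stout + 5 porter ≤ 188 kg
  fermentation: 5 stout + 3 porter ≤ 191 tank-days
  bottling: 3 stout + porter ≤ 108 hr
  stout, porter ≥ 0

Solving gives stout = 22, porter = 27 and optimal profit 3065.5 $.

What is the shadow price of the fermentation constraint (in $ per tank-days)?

Binding: hops and fermentation. Non-binding: malt (9 unused), bottling (15 unused).
Since malt, bottling are not tight, their duals are 0.
From A_Bᵀ y = c: 3·y_hops + 5·y_fermentation = 56.5; 6·y_hops + 3·y_fermentation = 67.5.
Solving: y_hops = 8, y_fermentation = 6.5.
Shadow price of fermentation = 6.5.

6.5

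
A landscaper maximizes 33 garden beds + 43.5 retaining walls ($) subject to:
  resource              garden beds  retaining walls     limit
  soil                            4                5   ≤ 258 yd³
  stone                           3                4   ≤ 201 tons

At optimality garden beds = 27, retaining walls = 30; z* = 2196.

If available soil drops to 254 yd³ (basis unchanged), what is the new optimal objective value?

2190

At the optimum: soil uses 258 of 258 (binding); stone uses 201 of 201 (binding).
From A_Bᵀ y = c: 4·y_soil + 3·y_stone = 33; 5·y_soil + 4·y_stone = 43.5.
→ y_soil = 1.5 and y_stone = 9.
Δz = y_soil·Δb = 1.5 × (-4) = -6, so new z* = 2196 − 6 = 2190.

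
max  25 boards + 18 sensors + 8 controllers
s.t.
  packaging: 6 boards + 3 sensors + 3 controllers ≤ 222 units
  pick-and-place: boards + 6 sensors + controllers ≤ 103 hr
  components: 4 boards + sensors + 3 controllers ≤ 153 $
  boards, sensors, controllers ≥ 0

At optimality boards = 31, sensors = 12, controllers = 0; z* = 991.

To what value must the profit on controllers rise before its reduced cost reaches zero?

13

Check each constraint at x*: packaging 222/222 (tight); pick-and-place 103/103 (tight); components 136/153 (slack 17).
By complementary slackness, y = 0 for the non-binding constraint.
The binding rows give the dual system: 6·y_packaging + 1·y_pick-and-place = 25 and 3·y_packaging + 6·y_pick-and-place = 18.
→ y_packaging = 4 and y_pick-and-place = 1.
controllers enters the basis when its profit ≥ yᵀa₃ = 4·3 + 1·1 = 13.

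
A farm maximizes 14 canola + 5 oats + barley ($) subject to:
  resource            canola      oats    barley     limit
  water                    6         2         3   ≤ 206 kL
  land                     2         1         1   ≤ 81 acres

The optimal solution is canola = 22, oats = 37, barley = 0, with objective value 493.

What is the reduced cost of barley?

Both water and land are binding at x*.
Dual feasibility on the basic columns requires 6·y_water + 2·y_land = 14, 2·y_water + 1·y_land = 5.
This yields shadow prices y_water = 2, y_land = 1.
Reduced cost of barley: c₃ − yᵀa₃ = 1 − (2·3 + 1·1) = 1 − 7 = -6.

-6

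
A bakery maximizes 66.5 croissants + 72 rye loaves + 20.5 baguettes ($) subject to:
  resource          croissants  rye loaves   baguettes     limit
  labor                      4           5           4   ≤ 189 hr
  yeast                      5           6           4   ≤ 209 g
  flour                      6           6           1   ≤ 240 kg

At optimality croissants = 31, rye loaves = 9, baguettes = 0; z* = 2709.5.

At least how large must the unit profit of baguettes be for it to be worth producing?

28.5

Binding: yeast and flour. Non-binding: labor (20 unused).
Since labor is not tight, its dual is 0.
Dual feasibility on the basic columns requires 5·y_yeast + 6·y_flour = 66.5, 6·y_yeast + 6·y_flour = 72.
→ y_yeast = 5.5 and y_flour = 6.5.
baguettes enters the basis when its profit ≥ yᵀa₃ = 5.5·4 + 6.5·1 = 28.5.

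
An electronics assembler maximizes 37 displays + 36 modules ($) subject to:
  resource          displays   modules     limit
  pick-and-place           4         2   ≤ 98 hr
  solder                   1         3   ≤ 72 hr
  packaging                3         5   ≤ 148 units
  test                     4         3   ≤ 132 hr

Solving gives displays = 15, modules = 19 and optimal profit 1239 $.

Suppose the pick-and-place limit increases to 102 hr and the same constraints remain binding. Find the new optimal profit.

Binding: pick-and-place and solder. Non-binding: packaging (8 unused), test (15 unused).
Slack constraints have shadow price 0 (complementary slackness).
The binding rows give the dual system: 4·y_pick-and-place + 1·y_solder = 37 and 2·y_pick-and-place + 3·y_solder = 36.
Solving: y_pick-and-place = 7.5, y_solder = 7.
Δz = y_pick-and-place·Δb = 7.5 × (4) = 30, so new z* = 1239 + 30 = 1269.

1269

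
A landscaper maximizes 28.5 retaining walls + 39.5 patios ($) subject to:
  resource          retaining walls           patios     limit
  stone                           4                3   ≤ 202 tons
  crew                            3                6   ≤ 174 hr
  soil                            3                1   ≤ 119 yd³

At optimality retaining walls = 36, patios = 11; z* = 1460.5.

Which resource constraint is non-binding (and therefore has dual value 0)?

stone: 177/202 (slack 25)
crew: 174/174 (binding)
soil: 119/119 (binding)
By complementary slackness, a constraint with positive slack has shadow price 0 → stone.

stone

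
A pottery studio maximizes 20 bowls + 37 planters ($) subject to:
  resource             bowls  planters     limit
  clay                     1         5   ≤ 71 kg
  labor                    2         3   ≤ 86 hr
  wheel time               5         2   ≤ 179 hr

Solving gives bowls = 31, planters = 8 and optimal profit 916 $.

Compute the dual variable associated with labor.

Binding: clay and labor. Non-binding: wheel time (8 unused).
Since wheel time is not tight, its dual is 0.
Dual feasibility on the basic columns requires 1·y_clay + 2·y_labor = 20, 5·y_clay + 3·y_labor = 37.
Solving: y_clay = 2, y_labor = 9.
Shadow price of labor = 9.

9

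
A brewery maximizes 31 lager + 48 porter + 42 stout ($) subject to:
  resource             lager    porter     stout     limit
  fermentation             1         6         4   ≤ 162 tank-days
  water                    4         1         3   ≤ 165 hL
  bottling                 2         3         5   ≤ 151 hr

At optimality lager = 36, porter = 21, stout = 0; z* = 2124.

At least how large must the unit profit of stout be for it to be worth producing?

Check each constraint at x*: fermentation 162/162 (tight); water 165/165 (tight); bottling 135/151 (slack 16).
By complementary slackness, y = 0 for the non-binding constraint.
The binding rows give the dual system: 1·y_fermentation + 4·y_water = 31 and 6·y_fermentation + 1·y_water = 48.
Solving: y_fermentation = 7, y_water = 6.
stout enters the basis when its profit ≥ yᵀa₃ = 7·4 + 6·3 = 46.

46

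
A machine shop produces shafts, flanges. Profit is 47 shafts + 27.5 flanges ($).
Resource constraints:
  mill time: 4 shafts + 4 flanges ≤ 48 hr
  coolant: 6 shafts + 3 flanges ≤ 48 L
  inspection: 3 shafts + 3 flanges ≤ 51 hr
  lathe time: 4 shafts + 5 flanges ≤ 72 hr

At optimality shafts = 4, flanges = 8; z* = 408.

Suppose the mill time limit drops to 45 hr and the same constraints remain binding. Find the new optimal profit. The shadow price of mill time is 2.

Δb = -3, so new z* = 408 + (2)·(-3) = 408 − 6 = 402.

402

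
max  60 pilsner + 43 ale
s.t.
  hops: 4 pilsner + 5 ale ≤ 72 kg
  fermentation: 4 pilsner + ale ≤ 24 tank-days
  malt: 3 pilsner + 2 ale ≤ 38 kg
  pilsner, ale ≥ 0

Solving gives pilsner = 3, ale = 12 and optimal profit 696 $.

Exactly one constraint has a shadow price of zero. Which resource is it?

malt

hops: 72/72 (binding)
fermentation: 24/24 (binding)
malt: 33/38 (slack 5)
By complementary slackness, a constraint with positive slack has shadow price 0 → malt.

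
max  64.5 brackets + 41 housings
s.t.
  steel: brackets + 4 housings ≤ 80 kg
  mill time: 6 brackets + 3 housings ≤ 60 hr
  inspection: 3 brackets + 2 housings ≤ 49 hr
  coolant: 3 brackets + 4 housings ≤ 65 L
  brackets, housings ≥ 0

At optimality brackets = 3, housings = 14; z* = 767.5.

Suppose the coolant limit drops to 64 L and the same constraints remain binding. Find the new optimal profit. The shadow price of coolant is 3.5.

764

Δb = -1, so new z* = 767.5 + (3.5)·(-1) = 767.5 − 3.5 = 764.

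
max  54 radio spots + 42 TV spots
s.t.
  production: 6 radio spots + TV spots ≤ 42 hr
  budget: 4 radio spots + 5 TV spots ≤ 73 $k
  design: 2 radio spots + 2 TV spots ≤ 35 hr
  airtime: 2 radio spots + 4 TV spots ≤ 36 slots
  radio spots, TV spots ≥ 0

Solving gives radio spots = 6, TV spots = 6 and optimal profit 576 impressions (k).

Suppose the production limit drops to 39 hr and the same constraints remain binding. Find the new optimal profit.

558

Check each constraint at x*: production 42/42 (tight); budget 54/73 (slack 19); design 24/35 (slack 11); airtime 36/36 (tight).
By complementary slackness, y = 0 for the non-binding constraints.
The binding rows give the dual system: 6·y_production + 2·y_airtime = 54 and 1·y_production + 4·y_airtime = 42.
This yields shadow prices y_production = 6, y_airtime = 9.
Δz = y_production·Δb = 6 × (-3) = -18, so new z* = 576 − 18 = 558.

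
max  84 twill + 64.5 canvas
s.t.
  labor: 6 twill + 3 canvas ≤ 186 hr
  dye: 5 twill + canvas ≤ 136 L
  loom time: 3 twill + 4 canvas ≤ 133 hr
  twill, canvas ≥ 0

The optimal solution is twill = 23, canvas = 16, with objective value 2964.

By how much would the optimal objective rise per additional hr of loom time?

At the optimum: labor uses 186 of 186 (binding); dye uses 131 of 136 (slack = 5); loom time uses 133 of 133 (binding).
Since dye is not tight, its dual is 0.
From A_Bᵀ y = c: 6·y_labor + 3·y_loom time = 84; 3·y_labor + 4·y_loom time = 64.5.
→ y_labor = 9.5 and y_loom time = 9.
Shadow price of loom time = 9.

9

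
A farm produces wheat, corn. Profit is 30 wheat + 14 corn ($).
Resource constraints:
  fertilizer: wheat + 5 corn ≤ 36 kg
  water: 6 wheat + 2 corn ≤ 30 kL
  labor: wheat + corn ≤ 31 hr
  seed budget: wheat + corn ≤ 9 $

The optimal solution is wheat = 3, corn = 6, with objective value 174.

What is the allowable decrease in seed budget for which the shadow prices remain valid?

4

Binding constraints: water, seed budget. The basis is B = [[6,2],[1,1]] with det 4.
Per unit decrease in seed budget, x* moves by d = (0.5, -1.5).
The basis stays optimal until corn reaches 0; allowable decrease = 4 $.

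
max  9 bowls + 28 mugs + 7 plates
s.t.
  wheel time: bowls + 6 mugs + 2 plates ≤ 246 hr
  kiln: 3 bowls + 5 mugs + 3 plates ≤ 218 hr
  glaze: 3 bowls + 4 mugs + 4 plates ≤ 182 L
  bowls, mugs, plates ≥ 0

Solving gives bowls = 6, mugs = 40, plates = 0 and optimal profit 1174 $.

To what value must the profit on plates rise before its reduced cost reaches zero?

At the optimum: wheel time uses 246 of 246 (binding); kiln uses 218 of 218 (binding); glaze uses 178 of 182 (slack = 4).
Since glaze is not tight, its dual is 0.
The binding rows give the dual system: 1·y_wheel time + 3·y_kiln = 9 and 6·y_wheel time + 5·y_kiln = 28.
Solving: y_wheel time = 3, y_kiln = 2.
plates enters the basis when its profit ≥ yᵀa₃ = 3·2 + 2·3 = 12.

12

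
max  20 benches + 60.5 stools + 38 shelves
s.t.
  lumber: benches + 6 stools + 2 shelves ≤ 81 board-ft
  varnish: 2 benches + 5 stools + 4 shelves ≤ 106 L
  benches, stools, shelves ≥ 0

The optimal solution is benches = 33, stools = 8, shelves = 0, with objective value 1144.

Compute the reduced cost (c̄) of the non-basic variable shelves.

-2

At the optimum: lumber uses 81 of 81 (binding); varnish uses 106 of 106 (binding).
Dual feasibility on the basic columns requires 1·y_lumber + 2·y_varnish = 20, 6·y_lumber + 5·y_varnish = 60.5.
Solving: y_lumber = 3, y_varnish = 8.5.
Reduced cost of shelves: c₃ − yᵀa₃ = 38 − (3·2 + 8.5·4) = 38 − 40 = -2.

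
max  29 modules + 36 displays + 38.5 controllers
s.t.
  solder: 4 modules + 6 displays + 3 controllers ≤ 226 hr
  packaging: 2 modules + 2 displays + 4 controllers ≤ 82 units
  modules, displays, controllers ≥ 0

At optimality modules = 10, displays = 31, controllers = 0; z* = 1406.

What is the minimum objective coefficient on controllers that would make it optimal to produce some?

40.5

At the optimum: solder uses 226 of 226 (binding); packaging uses 82 of 82 (binding).
The binding rows give the dual system: 4·y_solder + 2·y_packaging = 29 and 6·y_solder + 2·y_packaging = 36.
This yields shadow prices y_solder = 3.5, y_packaging = 7.5.
controllers enters the basis when its profit ≥ yᵀa₃ = 3.5·3 + 7.5·4 = 40.5.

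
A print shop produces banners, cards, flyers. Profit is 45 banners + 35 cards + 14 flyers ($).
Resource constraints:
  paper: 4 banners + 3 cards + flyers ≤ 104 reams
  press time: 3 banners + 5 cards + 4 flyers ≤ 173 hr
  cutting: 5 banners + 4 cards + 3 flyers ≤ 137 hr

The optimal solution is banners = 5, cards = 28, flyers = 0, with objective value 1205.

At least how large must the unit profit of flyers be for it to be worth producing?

Binding: paper and cutting. Non-binding: press time (18 unused).
By complementary slackness, y = 0 for the non-binding constraint.
From A_Bᵀ y = c: 4·y_paper + 5·y_cutting = 45; 3·y_paper + 4·y_cutting = 35.
→ y_paper = 5 and y_cutting = 5.
flyers enters the basis when its profit ≥ yᵀa₃ = 5·1 + 5·3 = 20.

20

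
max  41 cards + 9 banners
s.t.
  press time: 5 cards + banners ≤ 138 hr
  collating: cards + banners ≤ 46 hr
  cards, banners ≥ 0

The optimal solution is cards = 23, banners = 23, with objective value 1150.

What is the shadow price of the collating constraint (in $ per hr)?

1

Check each constraint at x*: press time 138/138 (tight); collating 46/46 (tight).
Dual feasibility on the basic columns requires 5·y_press time + 1·y_collating = 41, 1·y_press time + 1·y_collating = 9.
Solving: y_press time = 8, y_collating = 1.
Shadow price of collating = 1.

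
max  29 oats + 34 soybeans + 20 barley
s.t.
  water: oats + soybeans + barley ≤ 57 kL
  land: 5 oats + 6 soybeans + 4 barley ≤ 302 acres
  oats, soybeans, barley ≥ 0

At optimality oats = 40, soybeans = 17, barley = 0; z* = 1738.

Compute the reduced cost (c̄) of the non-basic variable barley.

Both water and land are binding at x*.
The binding rows give the dual system: 1·y_water + 5·y_land = 29 and 1·y_water + 6·y_land = 34.
This yields shadow prices y_water = 4, y_land = 5.
Reduced cost of barley: c₃ − yᵀa₃ = 20 − (4·1 + 5·4) = 20 − 24 = -4.

-4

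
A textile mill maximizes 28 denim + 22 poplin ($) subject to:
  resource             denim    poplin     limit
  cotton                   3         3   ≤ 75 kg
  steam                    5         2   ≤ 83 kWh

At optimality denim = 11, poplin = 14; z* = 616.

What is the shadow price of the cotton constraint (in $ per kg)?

6

Check each constraint at x*: cotton 75/75 (tight); steam 83/83 (tight).
From A_Bᵀ y = c: 3·y_cotton + 5·y_steam = 28; 3·y_cotton + 2·y_steam = 22.
This yields shadow prices y_cotton = 6, y_steam = 2.
Shadow price of cotton = 6.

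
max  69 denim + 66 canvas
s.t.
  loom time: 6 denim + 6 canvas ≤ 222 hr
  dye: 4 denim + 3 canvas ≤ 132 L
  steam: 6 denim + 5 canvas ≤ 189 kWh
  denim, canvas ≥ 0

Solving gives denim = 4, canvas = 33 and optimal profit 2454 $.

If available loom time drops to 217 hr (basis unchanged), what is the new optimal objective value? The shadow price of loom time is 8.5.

2411.5

Δb = -5, so new z* = 2454 + (8.5)·(-5) = 2454 − 42.5 = 2411.5.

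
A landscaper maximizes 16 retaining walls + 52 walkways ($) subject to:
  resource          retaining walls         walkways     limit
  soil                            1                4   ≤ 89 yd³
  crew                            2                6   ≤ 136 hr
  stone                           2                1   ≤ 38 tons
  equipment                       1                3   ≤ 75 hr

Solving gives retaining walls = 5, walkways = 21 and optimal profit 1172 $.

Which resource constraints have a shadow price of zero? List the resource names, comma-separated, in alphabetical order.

soil: 89/89 (binding)
crew: 136/136 (binding)
stone: 31/38 (slack 7)
equipment: 68/75 (slack 7)
By complementary slackness, a constraint with positive slack has shadow price 0 → equipment, stone.

equipment, stone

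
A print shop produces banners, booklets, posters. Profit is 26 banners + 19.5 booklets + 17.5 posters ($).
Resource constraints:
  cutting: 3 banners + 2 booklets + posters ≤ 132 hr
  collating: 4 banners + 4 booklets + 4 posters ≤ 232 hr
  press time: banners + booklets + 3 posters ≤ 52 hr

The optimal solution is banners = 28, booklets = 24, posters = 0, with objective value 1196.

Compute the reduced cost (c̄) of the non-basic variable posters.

Binding: cutting and press time. Non-binding: collating (24 unused).
Slack constraints have shadow price 0 (complementary slackness).
From A_Bᵀ y = c: 3·y_cutting + 1·y_press time = 26; 2·y_cutting + 1·y_press time = 19.5.
→ y_cutting = 6.5 and y_press time = 6.5.
Reduced cost of posters: c₃ − yᵀa₃ = 17.5 − (6.5·1 + 6.5·3) = 17.5 − 26 = -8.5.

-8.5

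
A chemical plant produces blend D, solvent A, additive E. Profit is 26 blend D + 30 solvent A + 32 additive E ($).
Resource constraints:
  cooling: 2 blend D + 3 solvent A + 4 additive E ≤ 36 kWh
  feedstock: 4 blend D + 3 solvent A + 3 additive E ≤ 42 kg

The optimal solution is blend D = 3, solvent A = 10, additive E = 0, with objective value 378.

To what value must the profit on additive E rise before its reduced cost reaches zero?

At the optimum: cooling uses 36 of 36 (binding); feedstock uses 42 of 42 (binding).
From A_Bᵀ y = c: 2·y_cooling + 4·y_feedstock = 26; 3·y_cooling + 3·y_feedstock = 30.
→ y_cooling = 7 and y_feedstock = 3.
additive E enters the basis when its profit ≥ yᵀa₃ = 7·4 + 3·3 = 37.

37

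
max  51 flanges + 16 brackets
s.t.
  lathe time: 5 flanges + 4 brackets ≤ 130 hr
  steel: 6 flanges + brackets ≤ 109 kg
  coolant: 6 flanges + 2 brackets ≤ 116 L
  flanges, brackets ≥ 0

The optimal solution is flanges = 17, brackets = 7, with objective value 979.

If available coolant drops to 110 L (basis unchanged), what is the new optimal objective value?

Binding: steel and coolant. Non-binding: lathe time (17 unused).
Since lathe time is not tight, its dual is 0.
From A_Bᵀ y = c: 6·y_steel + 6·y_coolant = 51; 1·y_steel + 2·y_coolant = 16.
→ y_steel = 1 and y_coolant = 7.5.
Δz = y_coolant·Δb = 7.5 × (-6) = -45, so new z* = 979 − 45 = 934.

934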